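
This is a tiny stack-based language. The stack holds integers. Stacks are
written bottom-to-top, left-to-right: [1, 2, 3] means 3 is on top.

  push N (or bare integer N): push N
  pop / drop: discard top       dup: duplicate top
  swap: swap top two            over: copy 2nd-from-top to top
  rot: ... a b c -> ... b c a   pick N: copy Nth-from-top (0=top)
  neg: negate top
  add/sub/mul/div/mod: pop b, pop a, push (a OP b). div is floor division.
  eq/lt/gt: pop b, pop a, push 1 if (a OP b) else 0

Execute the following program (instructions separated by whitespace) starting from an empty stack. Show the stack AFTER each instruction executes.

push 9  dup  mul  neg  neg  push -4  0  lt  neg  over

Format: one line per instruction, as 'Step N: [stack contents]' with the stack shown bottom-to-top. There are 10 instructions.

Step 1: [9]
Step 2: [9, 9]
Step 3: [81]
Step 4: [-81]
Step 5: [81]
Step 6: [81, -4]
Step 7: [81, -4, 0]
Step 8: [81, 1]
Step 9: [81, -1]
Step 10: [81, -1, 81]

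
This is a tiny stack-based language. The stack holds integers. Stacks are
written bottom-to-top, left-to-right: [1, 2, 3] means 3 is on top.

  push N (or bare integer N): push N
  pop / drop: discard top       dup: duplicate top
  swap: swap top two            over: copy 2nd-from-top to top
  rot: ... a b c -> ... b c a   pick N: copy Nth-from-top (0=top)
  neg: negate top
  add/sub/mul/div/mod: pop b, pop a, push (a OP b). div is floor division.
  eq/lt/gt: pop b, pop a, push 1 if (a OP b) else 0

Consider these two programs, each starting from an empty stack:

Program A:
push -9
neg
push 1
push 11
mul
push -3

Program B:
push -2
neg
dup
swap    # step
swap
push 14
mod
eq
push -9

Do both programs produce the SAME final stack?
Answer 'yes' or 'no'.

Answer: no

Derivation:
Program A trace:
  After 'push -9': [-9]
  After 'neg': [9]
  After 'push 1': [9, 1]
  After 'push 11': [9, 1, 11]
  After 'mul': [9, 11]
  After 'push -3': [9, 11, -3]
Program A final stack: [9, 11, -3]

Program B trace:
  After 'push -2': [-2]
  After 'neg': [2]
  After 'dup': [2, 2]
  After 'swap': [2, 2]
  After 'swap': [2, 2]
  After 'push 14': [2, 2, 14]
  After 'mod': [2, 2]
  After 'eq': [1]
  After 'push -9': [1, -9]
Program B final stack: [1, -9]
Same: no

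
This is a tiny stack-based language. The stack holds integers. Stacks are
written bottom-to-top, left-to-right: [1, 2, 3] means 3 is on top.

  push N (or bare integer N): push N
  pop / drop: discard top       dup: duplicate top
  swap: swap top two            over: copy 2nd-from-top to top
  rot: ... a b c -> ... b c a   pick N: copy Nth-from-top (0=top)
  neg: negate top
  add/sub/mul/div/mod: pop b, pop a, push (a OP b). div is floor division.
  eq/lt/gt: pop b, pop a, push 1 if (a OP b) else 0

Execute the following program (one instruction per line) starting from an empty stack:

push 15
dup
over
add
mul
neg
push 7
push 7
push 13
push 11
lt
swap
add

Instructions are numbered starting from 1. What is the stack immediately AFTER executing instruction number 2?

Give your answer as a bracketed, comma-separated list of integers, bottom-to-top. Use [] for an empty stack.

Answer: [15, 15]

Derivation:
Step 1 ('push 15'): [15]
Step 2 ('dup'): [15, 15]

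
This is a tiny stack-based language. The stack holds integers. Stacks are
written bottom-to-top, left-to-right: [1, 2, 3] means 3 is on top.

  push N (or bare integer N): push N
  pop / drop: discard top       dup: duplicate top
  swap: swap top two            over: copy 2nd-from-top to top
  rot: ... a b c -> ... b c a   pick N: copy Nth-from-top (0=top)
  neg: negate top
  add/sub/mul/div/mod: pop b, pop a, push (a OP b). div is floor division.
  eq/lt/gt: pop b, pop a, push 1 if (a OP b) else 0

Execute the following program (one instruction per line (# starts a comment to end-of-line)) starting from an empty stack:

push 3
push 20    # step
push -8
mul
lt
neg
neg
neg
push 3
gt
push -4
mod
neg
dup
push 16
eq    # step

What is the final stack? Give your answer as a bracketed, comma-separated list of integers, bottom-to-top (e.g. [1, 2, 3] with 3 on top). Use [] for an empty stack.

Answer: [0, 0]

Derivation:
After 'push 3': [3]
After 'push 20': [3, 20]
After 'push -8': [3, 20, -8]
After 'mul': [3, -160]
After 'lt': [0]
After 'neg': [0]
After 'neg': [0]
After 'neg': [0]
After 'push 3': [0, 3]
After 'gt': [0]
After 'push -4': [0, -4]
After 'mod': [0]
After 'neg': [0]
After 'dup': [0, 0]
After 'push 16': [0, 0, 16]
After 'eq': [0, 0]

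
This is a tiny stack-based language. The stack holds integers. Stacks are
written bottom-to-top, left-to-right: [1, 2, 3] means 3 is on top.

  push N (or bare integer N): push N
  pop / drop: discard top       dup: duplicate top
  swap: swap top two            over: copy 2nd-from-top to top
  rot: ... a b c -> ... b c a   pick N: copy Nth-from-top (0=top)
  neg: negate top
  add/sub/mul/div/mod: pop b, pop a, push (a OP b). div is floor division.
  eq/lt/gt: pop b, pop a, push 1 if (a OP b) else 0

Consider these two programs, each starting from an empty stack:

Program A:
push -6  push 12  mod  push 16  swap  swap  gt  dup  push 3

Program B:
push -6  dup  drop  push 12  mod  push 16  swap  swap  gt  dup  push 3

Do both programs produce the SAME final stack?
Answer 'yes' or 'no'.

Program A trace:
  After 'push -6': [-6]
  After 'push 12': [-6, 12]
  After 'mod': [6]
  After 'push 16': [6, 16]
  After 'swap': [16, 6]
  After 'swap': [6, 16]
  After 'gt': [0]
  After 'dup': [0, 0]
  After 'push 3': [0, 0, 3]
Program A final stack: [0, 0, 3]

Program B trace:
  After 'push -6': [-6]
  After 'dup': [-6, -6]
  After 'drop': [-6]
  After 'push 12': [-6, 12]
  After 'mod': [6]
  After 'push 16': [6, 16]
  After 'swap': [16, 6]
  After 'swap': [6, 16]
  After 'gt': [0]
  After 'dup': [0, 0]
  After 'push 3': [0, 0, 3]
Program B final stack: [0, 0, 3]
Same: yes

Answer: yes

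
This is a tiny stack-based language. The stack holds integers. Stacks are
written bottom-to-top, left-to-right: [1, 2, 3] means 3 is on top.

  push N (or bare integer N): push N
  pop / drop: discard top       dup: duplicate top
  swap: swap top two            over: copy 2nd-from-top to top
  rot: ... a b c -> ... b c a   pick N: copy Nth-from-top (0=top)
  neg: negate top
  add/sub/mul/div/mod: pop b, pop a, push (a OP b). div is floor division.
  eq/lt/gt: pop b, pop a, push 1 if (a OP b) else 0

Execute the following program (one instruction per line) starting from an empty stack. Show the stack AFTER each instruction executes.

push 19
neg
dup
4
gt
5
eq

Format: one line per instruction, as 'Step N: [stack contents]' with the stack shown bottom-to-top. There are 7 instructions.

Step 1: [19]
Step 2: [-19]
Step 3: [-19, -19]
Step 4: [-19, -19, 4]
Step 5: [-19, 0]
Step 6: [-19, 0, 5]
Step 7: [-19, 0]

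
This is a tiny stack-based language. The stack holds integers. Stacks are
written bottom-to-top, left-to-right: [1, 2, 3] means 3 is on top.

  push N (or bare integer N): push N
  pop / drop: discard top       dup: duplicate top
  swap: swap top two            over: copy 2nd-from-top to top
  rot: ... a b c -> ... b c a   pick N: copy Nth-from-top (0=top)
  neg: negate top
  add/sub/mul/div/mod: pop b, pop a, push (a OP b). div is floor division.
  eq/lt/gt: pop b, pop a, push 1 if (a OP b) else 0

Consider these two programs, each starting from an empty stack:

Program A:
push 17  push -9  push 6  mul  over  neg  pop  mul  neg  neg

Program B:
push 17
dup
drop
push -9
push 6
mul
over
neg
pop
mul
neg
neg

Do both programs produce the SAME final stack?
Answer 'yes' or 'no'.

Program A trace:
  After 'push 17': [17]
  After 'push -9': [17, -9]
  After 'push 6': [17, -9, 6]
  After 'mul': [17, -54]
  After 'over': [17, -54, 17]
  After 'neg': [17, -54, -17]
  After 'pop': [17, -54]
  After 'mul': [-918]
  After 'neg': [918]
  After 'neg': [-918]
Program A final stack: [-918]

Program B trace:
  After 'push 17': [17]
  After 'dup': [17, 17]
  After 'drop': [17]
  After 'push -9': [17, -9]
  After 'push 6': [17, -9, 6]
  After 'mul': [17, -54]
  After 'over': [17, -54, 17]
  After 'neg': [17, -54, -17]
  After 'pop': [17, -54]
  After 'mul': [-918]
  After 'neg': [918]
  After 'neg': [-918]
Program B final stack: [-918]
Same: yes

Answer: yes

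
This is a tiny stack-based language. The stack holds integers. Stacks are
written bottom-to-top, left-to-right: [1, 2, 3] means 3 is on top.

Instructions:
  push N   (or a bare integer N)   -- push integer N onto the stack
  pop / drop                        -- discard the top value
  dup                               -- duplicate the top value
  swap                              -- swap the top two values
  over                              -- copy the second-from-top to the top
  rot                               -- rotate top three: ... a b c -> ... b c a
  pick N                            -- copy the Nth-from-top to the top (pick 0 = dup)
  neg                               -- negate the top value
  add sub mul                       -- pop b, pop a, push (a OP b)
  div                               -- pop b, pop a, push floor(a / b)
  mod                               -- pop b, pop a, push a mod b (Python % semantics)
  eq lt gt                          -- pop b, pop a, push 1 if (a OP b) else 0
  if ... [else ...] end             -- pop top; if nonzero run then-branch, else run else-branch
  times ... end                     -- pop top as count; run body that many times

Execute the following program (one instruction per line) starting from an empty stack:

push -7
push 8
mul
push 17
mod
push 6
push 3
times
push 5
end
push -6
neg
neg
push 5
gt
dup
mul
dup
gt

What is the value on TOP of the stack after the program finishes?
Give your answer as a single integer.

After 'push -7': [-7]
After 'push 8': [-7, 8]
After 'mul': [-56]
After 'push 17': [-56, 17]
After 'mod': [12]
After 'push 6': [12, 6]
After 'push 3': [12, 6, 3]
After 'times': [12, 6]
After 'push 5': [12, 6, 5]
After 'push 5': [12, 6, 5, 5]
After 'push 5': [12, 6, 5, 5, 5]
After 'push -6': [12, 6, 5, 5, 5, -6]
After 'neg': [12, 6, 5, 5, 5, 6]
After 'neg': [12, 6, 5, 5, 5, -6]
After 'push 5': [12, 6, 5, 5, 5, -6, 5]
After 'gt': [12, 6, 5, 5, 5, 0]
After 'dup': [12, 6, 5, 5, 5, 0, 0]
After 'mul': [12, 6, 5, 5, 5, 0]
After 'dup': [12, 6, 5, 5, 5, 0, 0]
After 'gt': [12, 6, 5, 5, 5, 0]

Answer: 0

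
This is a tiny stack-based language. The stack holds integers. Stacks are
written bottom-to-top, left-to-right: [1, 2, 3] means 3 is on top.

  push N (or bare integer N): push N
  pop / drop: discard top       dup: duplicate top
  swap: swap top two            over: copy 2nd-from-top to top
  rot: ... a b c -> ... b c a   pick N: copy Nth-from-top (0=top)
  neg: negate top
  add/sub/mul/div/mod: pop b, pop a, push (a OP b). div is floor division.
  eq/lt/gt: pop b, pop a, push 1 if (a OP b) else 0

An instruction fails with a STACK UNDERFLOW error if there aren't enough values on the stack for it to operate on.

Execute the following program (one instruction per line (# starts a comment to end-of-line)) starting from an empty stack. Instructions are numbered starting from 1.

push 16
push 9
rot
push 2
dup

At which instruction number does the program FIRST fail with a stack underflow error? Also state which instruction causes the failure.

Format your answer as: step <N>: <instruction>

Answer: step 3: rot

Derivation:
Step 1 ('push 16'): stack = [16], depth = 1
Step 2 ('push 9'): stack = [16, 9], depth = 2
Step 3 ('rot'): needs 3 value(s) but depth is 2 — STACK UNDERFLOW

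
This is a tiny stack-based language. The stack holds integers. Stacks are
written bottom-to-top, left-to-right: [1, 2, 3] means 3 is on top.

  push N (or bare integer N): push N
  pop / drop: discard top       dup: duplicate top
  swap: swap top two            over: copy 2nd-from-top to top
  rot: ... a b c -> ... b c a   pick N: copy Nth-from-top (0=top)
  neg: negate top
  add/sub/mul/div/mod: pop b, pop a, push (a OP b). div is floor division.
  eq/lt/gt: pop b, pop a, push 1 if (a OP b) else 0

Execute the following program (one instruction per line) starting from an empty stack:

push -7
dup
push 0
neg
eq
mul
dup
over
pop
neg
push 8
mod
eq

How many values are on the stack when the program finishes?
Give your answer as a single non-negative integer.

Answer: 1

Derivation:
After 'push -7': stack = [-7] (depth 1)
After 'dup': stack = [-7, -7] (depth 2)
After 'push 0': stack = [-7, -7, 0] (depth 3)
After 'neg': stack = [-7, -7, 0] (depth 3)
After 'eq': stack = [-7, 0] (depth 2)
After 'mul': stack = [0] (depth 1)
After 'dup': stack = [0, 0] (depth 2)
After 'over': stack = [0, 0, 0] (depth 3)
After 'pop': stack = [0, 0] (depth 2)
After 'neg': stack = [0, 0] (depth 2)
After 'push 8': stack = [0, 0, 8] (depth 3)
After 'mod': stack = [0, 0] (depth 2)
After 'eq': stack = [1] (depth 1)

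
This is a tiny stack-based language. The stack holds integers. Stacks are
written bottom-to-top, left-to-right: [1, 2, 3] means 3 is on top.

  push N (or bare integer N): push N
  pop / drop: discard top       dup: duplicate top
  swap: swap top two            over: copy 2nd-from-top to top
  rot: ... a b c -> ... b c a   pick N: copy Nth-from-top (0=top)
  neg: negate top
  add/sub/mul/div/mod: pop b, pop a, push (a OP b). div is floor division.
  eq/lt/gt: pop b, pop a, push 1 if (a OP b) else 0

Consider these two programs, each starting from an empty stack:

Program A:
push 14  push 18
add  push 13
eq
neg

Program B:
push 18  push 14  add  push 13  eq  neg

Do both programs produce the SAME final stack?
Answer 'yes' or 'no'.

Answer: yes

Derivation:
Program A trace:
  After 'push 14': [14]
  After 'push 18': [14, 18]
  After 'add': [32]
  After 'push 13': [32, 13]
  After 'eq': [0]
  After 'neg': [0]
Program A final stack: [0]

Program B trace:
  After 'push 18': [18]
  After 'push 14': [18, 14]
  After 'add': [32]
  After 'push 13': [32, 13]
  After 'eq': [0]
  After 'neg': [0]
Program B final stack: [0]
Same: yes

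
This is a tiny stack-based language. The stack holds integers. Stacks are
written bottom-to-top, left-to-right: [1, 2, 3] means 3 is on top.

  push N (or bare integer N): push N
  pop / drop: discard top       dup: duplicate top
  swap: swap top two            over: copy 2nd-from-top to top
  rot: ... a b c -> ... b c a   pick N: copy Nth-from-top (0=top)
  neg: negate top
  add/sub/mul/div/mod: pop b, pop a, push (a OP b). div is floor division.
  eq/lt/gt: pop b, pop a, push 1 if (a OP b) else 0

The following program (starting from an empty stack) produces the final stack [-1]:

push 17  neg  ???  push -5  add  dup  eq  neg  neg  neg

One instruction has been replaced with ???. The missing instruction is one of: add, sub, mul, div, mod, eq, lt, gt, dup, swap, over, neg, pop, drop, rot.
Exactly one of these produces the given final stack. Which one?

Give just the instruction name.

Answer: neg

Derivation:
Stack before ???: [-17]
Stack after ???:  [17]
The instruction that transforms [-17] -> [17] is: neg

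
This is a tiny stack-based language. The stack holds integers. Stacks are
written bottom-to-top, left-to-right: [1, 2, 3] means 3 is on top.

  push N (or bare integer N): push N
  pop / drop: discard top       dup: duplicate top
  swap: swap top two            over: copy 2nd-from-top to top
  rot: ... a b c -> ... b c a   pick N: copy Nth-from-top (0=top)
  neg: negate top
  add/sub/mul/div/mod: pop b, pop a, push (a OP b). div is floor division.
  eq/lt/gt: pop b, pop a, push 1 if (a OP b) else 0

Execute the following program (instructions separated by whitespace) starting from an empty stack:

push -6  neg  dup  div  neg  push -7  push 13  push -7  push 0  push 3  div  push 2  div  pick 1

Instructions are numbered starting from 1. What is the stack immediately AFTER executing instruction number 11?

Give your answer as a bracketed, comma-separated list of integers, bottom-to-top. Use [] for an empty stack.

Answer: [-1, -7, 13, -7, 0]

Derivation:
Step 1 ('push -6'): [-6]
Step 2 ('neg'): [6]
Step 3 ('dup'): [6, 6]
Step 4 ('div'): [1]
Step 5 ('neg'): [-1]
Step 6 ('push -7'): [-1, -7]
Step 7 ('push 13'): [-1, -7, 13]
Step 8 ('push -7'): [-1, -7, 13, -7]
Step 9 ('push 0'): [-1, -7, 13, -7, 0]
Step 10 ('push 3'): [-1, -7, 13, -7, 0, 3]
Step 11 ('div'): [-1, -7, 13, -7, 0]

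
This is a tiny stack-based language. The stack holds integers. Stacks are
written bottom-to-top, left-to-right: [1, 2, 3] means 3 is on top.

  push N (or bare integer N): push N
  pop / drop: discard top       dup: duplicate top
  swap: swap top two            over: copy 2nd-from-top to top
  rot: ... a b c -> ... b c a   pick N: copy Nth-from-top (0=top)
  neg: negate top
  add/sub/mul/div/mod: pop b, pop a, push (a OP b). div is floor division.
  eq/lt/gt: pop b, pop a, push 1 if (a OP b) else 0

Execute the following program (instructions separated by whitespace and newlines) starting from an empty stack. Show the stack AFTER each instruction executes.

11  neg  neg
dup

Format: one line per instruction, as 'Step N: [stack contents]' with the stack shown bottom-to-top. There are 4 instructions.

Step 1: [11]
Step 2: [-11]
Step 3: [11]
Step 4: [11, 11]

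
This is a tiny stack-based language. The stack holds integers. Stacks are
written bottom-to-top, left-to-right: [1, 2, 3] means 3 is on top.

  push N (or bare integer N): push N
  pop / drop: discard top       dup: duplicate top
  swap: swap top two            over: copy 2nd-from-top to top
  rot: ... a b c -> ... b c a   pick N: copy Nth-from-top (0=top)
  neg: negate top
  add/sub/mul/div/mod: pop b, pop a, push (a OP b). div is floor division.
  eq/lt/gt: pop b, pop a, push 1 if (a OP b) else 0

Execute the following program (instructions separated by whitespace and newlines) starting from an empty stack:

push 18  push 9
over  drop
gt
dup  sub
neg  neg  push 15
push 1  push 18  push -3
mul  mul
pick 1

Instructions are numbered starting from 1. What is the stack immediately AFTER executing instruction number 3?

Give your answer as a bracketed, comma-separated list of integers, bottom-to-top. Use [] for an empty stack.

Answer: [18, 9, 18]

Derivation:
Step 1 ('push 18'): [18]
Step 2 ('push 9'): [18, 9]
Step 3 ('over'): [18, 9, 18]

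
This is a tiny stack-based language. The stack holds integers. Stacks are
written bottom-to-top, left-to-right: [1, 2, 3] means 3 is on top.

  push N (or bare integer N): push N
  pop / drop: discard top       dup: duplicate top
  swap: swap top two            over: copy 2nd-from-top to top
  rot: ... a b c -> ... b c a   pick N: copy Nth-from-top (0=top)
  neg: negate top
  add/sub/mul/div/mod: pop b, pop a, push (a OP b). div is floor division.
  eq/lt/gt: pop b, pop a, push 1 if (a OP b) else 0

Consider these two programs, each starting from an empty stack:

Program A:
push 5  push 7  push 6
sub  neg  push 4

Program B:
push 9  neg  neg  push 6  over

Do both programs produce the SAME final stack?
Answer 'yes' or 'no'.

Answer: no

Derivation:
Program A trace:
  After 'push 5': [5]
  After 'push 7': [5, 7]
  After 'push 6': [5, 7, 6]
  After 'sub': [5, 1]
  After 'neg': [5, -1]
  After 'push 4': [5, -1, 4]
Program A final stack: [5, -1, 4]

Program B trace:
  After 'push 9': [9]
  After 'neg': [-9]
  After 'neg': [9]
  After 'push 6': [9, 6]
  After 'over': [9, 6, 9]
Program B final stack: [9, 6, 9]
Same: no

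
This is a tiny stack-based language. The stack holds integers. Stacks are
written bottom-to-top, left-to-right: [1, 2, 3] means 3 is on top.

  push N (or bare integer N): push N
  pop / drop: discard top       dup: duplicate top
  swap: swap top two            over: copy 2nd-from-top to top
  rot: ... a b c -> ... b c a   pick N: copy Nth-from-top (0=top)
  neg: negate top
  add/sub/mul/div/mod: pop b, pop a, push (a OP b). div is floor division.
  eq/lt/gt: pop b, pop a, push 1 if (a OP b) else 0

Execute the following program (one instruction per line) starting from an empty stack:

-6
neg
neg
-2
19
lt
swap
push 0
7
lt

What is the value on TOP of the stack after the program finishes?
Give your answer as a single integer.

After 'push -6': [-6]
After 'neg': [6]
After 'neg': [-6]
After 'push -2': [-6, -2]
After 'push 19': [-6, -2, 19]
After 'lt': [-6, 1]
After 'swap': [1, -6]
After 'push 0': [1, -6, 0]
After 'push 7': [1, -6, 0, 7]
After 'lt': [1, -6, 1]

Answer: 1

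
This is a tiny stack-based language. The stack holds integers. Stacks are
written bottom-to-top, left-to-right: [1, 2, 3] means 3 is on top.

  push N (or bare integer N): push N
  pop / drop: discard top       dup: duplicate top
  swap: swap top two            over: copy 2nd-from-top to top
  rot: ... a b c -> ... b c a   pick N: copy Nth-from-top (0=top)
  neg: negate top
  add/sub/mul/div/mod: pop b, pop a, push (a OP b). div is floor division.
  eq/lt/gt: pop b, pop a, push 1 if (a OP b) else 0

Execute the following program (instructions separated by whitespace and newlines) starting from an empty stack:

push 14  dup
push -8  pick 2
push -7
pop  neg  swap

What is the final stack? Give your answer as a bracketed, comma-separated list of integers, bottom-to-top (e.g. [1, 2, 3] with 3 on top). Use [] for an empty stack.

Answer: [14, 14, -14, -8]

Derivation:
After 'push 14': [14]
After 'dup': [14, 14]
After 'push -8': [14, 14, -8]
After 'pick 2': [14, 14, -8, 14]
After 'push -7': [14, 14, -8, 14, -7]
After 'pop': [14, 14, -8, 14]
After 'neg': [14, 14, -8, -14]
After 'swap': [14, 14, -14, -8]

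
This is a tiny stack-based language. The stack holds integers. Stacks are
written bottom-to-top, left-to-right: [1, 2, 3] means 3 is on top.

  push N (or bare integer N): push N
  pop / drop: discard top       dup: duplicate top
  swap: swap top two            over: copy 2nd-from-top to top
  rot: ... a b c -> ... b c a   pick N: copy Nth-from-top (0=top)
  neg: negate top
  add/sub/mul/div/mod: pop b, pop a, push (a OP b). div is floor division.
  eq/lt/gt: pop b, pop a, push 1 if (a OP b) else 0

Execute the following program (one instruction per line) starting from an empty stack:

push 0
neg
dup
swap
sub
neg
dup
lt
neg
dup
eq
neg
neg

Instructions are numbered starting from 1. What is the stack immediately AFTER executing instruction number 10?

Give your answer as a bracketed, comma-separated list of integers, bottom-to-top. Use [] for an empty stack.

Step 1 ('push 0'): [0]
Step 2 ('neg'): [0]
Step 3 ('dup'): [0, 0]
Step 4 ('swap'): [0, 0]
Step 5 ('sub'): [0]
Step 6 ('neg'): [0]
Step 7 ('dup'): [0, 0]
Step 8 ('lt'): [0]
Step 9 ('neg'): [0]
Step 10 ('dup'): [0, 0]

Answer: [0, 0]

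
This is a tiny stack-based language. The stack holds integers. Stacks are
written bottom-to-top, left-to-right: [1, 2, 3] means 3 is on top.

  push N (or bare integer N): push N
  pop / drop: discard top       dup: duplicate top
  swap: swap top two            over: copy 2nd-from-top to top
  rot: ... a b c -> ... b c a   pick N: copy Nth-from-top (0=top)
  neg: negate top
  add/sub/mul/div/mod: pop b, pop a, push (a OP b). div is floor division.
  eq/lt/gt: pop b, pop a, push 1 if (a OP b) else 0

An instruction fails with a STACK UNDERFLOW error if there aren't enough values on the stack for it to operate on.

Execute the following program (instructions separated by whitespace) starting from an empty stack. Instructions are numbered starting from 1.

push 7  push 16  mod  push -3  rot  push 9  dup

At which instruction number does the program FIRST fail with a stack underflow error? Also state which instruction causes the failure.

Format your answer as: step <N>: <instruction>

Step 1 ('push 7'): stack = [7], depth = 1
Step 2 ('push 16'): stack = [7, 16], depth = 2
Step 3 ('mod'): stack = [7], depth = 1
Step 4 ('push -3'): stack = [7, -3], depth = 2
Step 5 ('rot'): needs 3 value(s) but depth is 2 — STACK UNDERFLOW

Answer: step 5: rot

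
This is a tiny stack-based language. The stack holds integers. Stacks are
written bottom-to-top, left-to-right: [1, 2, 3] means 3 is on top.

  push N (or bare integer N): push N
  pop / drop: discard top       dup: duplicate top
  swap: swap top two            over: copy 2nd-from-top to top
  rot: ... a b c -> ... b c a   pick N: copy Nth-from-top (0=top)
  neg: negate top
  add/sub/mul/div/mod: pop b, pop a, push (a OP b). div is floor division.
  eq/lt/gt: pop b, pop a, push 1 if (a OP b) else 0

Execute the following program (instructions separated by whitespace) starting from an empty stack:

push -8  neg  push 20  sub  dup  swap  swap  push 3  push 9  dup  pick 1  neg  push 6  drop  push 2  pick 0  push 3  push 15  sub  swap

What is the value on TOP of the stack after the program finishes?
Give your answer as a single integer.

Answer: 2

Derivation:
After 'push -8': [-8]
After 'neg': [8]
After 'push 20': [8, 20]
After 'sub': [-12]
After 'dup': [-12, -12]
After 'swap': [-12, -12]
After 'swap': [-12, -12]
After 'push 3': [-12, -12, 3]
After 'push 9': [-12, -12, 3, 9]
After 'dup': [-12, -12, 3, 9, 9]
After 'pick 1': [-12, -12, 3, 9, 9, 9]
After 'neg': [-12, -12, 3, 9, 9, -9]
After 'push 6': [-12, -12, 3, 9, 9, -9, 6]
After 'drop': [-12, -12, 3, 9, 9, -9]
After 'push 2': [-12, -12, 3, 9, 9, -9, 2]
After 'pick 0': [-12, -12, 3, 9, 9, -9, 2, 2]
After 'push 3': [-12, -12, 3, 9, 9, -9, 2, 2, 3]
After 'push 15': [-12, -12, 3, 9, 9, -9, 2, 2, 3, 15]
After 'sub': [-12, -12, 3, 9, 9, -9, 2, 2, -12]
After 'swap': [-12, -12, 3, 9, 9, -9, 2, -12, 2]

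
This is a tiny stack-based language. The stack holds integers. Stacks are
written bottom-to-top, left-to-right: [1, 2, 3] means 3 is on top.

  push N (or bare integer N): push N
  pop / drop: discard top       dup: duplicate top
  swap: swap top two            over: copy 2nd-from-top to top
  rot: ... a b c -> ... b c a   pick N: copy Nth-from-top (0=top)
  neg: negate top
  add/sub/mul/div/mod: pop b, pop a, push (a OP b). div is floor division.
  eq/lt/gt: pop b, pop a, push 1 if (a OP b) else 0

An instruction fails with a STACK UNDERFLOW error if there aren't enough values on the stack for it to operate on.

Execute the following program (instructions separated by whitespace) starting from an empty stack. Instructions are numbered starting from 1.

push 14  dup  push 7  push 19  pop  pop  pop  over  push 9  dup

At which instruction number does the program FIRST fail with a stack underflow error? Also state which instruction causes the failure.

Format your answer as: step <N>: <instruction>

Answer: step 8: over

Derivation:
Step 1 ('push 14'): stack = [14], depth = 1
Step 2 ('dup'): stack = [14, 14], depth = 2
Step 3 ('push 7'): stack = [14, 14, 7], depth = 3
Step 4 ('push 19'): stack = [14, 14, 7, 19], depth = 4
Step 5 ('pop'): stack = [14, 14, 7], depth = 3
Step 6 ('pop'): stack = [14, 14], depth = 2
Step 7 ('pop'): stack = [14], depth = 1
Step 8 ('over'): needs 2 value(s) but depth is 1 — STACK UNDERFLOW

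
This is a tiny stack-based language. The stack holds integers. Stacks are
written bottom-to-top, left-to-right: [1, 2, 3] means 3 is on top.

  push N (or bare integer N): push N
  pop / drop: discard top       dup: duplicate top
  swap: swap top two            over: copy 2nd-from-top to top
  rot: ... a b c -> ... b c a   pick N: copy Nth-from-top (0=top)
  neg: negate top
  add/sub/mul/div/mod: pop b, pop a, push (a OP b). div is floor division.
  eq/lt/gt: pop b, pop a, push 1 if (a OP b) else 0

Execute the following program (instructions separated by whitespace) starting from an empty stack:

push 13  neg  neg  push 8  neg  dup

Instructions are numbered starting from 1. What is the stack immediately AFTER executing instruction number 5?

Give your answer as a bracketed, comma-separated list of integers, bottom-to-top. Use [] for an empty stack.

Step 1 ('push 13'): [13]
Step 2 ('neg'): [-13]
Step 3 ('neg'): [13]
Step 4 ('push 8'): [13, 8]
Step 5 ('neg'): [13, -8]

Answer: [13, -8]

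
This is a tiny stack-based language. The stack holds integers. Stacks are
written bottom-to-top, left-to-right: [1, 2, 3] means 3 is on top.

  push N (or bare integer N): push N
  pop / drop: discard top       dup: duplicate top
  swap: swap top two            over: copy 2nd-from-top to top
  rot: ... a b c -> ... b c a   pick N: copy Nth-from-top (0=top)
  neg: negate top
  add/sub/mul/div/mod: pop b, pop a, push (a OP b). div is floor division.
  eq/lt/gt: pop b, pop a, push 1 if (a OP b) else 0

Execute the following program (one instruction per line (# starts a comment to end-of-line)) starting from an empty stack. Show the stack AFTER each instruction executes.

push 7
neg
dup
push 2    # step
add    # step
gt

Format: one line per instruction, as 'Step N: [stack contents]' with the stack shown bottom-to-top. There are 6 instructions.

Step 1: [7]
Step 2: [-7]
Step 3: [-7, -7]
Step 4: [-7, -7, 2]
Step 5: [-7, -5]
Step 6: [0]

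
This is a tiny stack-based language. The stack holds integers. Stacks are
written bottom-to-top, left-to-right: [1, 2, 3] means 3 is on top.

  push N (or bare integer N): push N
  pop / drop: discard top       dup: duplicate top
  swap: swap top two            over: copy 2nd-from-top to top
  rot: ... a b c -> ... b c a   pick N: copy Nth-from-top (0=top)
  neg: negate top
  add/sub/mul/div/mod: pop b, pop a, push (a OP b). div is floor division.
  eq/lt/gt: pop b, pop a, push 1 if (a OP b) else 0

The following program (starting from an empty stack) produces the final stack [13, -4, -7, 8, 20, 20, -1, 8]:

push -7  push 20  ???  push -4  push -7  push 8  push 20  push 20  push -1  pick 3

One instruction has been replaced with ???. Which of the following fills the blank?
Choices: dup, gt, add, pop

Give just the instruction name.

Answer: add

Derivation:
Stack before ???: [-7, 20]
Stack after ???:  [13]
Checking each choice:
  dup: produces [-7, 20, 20, -4, -7, 8, 20, 20, -1, 8]
  gt: produces [0, -4, -7, 8, 20, 20, -1, 8]
  add: MATCH
  pop: produces [-7, -4, -7, 8, 20, 20, -1, 8]


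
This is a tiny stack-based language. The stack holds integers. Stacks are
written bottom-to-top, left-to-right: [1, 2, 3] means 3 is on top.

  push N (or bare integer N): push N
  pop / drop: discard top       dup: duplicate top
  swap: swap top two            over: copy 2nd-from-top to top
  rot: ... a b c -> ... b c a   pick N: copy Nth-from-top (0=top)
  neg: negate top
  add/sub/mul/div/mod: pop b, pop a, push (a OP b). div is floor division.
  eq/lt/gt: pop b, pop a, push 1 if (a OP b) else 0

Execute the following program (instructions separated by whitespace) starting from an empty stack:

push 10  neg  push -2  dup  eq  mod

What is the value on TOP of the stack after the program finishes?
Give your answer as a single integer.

After 'push 10': [10]
After 'neg': [-10]
After 'push -2': [-10, -2]
After 'dup': [-10, -2, -2]
After 'eq': [-10, 1]
After 'mod': [0]

Answer: 0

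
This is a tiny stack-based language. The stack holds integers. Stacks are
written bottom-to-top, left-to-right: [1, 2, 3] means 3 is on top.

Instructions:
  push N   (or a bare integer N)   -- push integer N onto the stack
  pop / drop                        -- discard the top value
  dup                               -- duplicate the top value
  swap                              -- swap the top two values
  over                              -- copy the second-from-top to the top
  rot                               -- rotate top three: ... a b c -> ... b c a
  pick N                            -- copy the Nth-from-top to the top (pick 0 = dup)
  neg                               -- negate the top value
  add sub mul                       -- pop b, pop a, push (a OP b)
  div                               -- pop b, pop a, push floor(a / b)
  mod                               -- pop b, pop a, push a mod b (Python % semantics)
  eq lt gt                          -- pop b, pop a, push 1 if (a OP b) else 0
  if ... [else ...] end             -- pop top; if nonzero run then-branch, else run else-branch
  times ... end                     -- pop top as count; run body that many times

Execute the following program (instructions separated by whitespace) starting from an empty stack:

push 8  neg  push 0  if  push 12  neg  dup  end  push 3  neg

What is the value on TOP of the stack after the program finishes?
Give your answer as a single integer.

After 'push 8': [8]
After 'neg': [-8]
After 'push 0': [-8, 0]
After 'if': [-8]
After 'push 3': [-8, 3]
After 'neg': [-8, -3]

Answer: -3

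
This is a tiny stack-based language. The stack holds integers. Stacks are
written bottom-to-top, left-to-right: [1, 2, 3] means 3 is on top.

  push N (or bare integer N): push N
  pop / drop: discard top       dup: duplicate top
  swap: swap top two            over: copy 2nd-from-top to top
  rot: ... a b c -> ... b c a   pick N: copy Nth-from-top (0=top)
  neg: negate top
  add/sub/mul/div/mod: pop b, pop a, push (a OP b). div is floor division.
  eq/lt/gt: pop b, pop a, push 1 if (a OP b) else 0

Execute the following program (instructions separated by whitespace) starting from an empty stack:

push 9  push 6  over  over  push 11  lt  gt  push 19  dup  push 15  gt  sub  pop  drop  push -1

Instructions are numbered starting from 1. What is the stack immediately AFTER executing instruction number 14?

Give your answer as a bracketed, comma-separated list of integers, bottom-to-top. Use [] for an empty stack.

Answer: [9, 6]

Derivation:
Step 1 ('push 9'): [9]
Step 2 ('push 6'): [9, 6]
Step 3 ('over'): [9, 6, 9]
Step 4 ('over'): [9, 6, 9, 6]
Step 5 ('push 11'): [9, 6, 9, 6, 11]
Step 6 ('lt'): [9, 6, 9, 1]
Step 7 ('gt'): [9, 6, 1]
Step 8 ('push 19'): [9, 6, 1, 19]
Step 9 ('dup'): [9, 6, 1, 19, 19]
Step 10 ('push 15'): [9, 6, 1, 19, 19, 15]
Step 11 ('gt'): [9, 6, 1, 19, 1]
Step 12 ('sub'): [9, 6, 1, 18]
Step 13 ('pop'): [9, 6, 1]
Step 14 ('drop'): [9, 6]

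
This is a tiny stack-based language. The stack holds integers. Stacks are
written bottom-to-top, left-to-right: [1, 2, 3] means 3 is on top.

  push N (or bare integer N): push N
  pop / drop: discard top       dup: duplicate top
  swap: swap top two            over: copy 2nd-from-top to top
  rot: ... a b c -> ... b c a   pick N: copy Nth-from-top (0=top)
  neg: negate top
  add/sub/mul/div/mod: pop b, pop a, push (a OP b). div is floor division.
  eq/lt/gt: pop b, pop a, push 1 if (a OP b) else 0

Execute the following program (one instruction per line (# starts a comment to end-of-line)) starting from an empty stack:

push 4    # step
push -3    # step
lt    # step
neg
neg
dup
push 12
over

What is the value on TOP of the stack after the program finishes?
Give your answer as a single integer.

Answer: 0

Derivation:
After 'push 4': [4]
After 'push -3': [4, -3]
After 'lt': [0]
After 'neg': [0]
After 'neg': [0]
After 'dup': [0, 0]
After 'push 12': [0, 0, 12]
After 'over': [0, 0, 12, 0]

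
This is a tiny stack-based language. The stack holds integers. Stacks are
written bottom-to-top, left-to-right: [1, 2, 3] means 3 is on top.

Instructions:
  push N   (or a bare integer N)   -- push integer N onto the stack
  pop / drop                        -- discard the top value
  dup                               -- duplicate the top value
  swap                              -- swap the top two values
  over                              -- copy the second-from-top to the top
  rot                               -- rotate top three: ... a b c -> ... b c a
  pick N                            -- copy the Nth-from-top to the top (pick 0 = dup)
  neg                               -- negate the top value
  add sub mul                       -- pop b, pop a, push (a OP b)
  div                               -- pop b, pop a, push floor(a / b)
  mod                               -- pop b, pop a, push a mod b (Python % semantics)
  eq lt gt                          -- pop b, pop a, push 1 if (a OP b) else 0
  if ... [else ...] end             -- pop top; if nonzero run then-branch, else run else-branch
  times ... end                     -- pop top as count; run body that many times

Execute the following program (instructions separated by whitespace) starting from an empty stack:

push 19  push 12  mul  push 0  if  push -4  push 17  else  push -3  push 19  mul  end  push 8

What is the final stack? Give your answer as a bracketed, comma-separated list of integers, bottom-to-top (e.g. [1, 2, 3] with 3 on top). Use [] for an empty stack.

After 'push 19': [19]
After 'push 12': [19, 12]
After 'mul': [228]
After 'push 0': [228, 0]
After 'if': [228]
After 'push -3': [228, -3]
After 'push 19': [228, -3, 19]
After 'mul': [228, -57]
After 'push 8': [228, -57, 8]

Answer: [228, -57, 8]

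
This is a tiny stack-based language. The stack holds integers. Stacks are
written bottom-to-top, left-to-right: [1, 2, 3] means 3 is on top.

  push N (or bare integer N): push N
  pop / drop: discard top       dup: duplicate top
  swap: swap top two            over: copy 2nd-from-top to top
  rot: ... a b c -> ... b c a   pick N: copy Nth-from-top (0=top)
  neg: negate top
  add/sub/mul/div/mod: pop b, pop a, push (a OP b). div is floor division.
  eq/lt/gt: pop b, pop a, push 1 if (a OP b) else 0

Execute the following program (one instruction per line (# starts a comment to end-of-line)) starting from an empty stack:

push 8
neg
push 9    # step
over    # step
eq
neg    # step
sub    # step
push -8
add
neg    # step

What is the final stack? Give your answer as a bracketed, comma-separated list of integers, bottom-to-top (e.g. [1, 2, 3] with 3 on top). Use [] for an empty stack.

Answer: [16]

Derivation:
After 'push 8': [8]
After 'neg': [-8]
After 'push 9': [-8, 9]
After 'over': [-8, 9, -8]
After 'eq': [-8, 0]
After 'neg': [-8, 0]
After 'sub': [-8]
After 'push -8': [-8, -8]
After 'add': [-16]
After 'neg': [16]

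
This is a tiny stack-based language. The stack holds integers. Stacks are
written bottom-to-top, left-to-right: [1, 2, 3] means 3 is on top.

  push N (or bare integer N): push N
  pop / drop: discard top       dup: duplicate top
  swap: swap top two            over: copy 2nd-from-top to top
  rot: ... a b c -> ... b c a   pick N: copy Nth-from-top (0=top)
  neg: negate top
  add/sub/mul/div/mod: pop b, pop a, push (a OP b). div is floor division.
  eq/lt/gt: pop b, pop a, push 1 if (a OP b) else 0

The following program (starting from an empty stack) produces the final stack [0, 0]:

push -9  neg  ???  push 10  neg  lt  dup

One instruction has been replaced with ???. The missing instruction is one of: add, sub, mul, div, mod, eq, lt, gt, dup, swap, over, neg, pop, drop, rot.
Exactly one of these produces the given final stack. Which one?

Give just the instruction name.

Answer: neg

Derivation:
Stack before ???: [9]
Stack after ???:  [-9]
The instruction that transforms [9] -> [-9] is: neg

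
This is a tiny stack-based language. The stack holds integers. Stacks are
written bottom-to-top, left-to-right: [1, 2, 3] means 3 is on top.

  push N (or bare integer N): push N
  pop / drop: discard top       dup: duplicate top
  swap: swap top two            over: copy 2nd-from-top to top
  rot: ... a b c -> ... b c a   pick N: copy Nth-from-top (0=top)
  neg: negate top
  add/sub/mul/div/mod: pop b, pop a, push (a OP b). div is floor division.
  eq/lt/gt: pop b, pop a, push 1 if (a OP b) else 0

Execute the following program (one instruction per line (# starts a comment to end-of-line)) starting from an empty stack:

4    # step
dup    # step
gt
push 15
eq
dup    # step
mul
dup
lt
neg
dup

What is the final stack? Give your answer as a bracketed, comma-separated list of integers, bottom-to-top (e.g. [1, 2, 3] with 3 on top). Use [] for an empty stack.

Answer: [0, 0]

Derivation:
After 'push 4': [4]
After 'dup': [4, 4]
After 'gt': [0]
After 'push 15': [0, 15]
After 'eq': [0]
After 'dup': [0, 0]
After 'mul': [0]
After 'dup': [0, 0]
After 'lt': [0]
After 'neg': [0]
After 'dup': [0, 0]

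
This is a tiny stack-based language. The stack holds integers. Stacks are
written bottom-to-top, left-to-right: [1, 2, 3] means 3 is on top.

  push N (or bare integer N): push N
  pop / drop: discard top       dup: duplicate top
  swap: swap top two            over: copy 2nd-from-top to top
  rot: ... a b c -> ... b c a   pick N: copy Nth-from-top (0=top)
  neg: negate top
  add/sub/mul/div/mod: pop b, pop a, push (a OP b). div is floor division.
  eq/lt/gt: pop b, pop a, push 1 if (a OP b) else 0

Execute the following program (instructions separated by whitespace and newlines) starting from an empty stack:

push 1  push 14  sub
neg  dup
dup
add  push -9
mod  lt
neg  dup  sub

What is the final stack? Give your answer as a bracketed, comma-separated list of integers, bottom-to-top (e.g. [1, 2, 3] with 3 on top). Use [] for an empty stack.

After 'push 1': [1]
After 'push 14': [1, 14]
After 'sub': [-13]
After 'neg': [13]
After 'dup': [13, 13]
After 'dup': [13, 13, 13]
After 'add': [13, 26]
After 'push -9': [13, 26, -9]
After 'mod': [13, -1]
After 'lt': [0]
After 'neg': [0]
After 'dup': [0, 0]
After 'sub': [0]

Answer: [0]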